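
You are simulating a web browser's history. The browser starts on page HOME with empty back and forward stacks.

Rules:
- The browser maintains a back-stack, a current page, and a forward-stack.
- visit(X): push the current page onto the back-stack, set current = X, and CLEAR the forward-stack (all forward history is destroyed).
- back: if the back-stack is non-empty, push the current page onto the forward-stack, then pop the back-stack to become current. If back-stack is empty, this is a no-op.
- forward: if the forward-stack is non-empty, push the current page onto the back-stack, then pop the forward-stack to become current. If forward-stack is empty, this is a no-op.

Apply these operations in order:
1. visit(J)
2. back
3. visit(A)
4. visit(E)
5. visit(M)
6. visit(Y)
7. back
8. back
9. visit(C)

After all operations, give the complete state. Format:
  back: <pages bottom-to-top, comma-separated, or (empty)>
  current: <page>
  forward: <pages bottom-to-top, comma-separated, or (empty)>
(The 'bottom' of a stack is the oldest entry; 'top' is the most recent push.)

After 1 (visit(J)): cur=J back=1 fwd=0
After 2 (back): cur=HOME back=0 fwd=1
After 3 (visit(A)): cur=A back=1 fwd=0
After 4 (visit(E)): cur=E back=2 fwd=0
After 5 (visit(M)): cur=M back=3 fwd=0
After 6 (visit(Y)): cur=Y back=4 fwd=0
After 7 (back): cur=M back=3 fwd=1
After 8 (back): cur=E back=2 fwd=2
After 9 (visit(C)): cur=C back=3 fwd=0

Answer: back: HOME,A,E
current: C
forward: (empty)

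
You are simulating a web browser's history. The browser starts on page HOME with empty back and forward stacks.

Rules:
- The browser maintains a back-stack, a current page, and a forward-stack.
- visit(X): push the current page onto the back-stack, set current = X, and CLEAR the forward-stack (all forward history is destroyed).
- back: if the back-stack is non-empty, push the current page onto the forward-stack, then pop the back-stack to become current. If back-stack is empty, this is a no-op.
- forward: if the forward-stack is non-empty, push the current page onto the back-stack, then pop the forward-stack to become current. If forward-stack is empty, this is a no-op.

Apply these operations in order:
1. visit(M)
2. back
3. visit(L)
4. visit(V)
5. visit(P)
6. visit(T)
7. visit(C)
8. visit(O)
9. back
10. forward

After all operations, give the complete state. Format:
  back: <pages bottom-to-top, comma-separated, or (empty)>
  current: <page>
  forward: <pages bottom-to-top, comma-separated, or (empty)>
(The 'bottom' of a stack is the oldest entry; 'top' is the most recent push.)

After 1 (visit(M)): cur=M back=1 fwd=0
After 2 (back): cur=HOME back=0 fwd=1
After 3 (visit(L)): cur=L back=1 fwd=0
After 4 (visit(V)): cur=V back=2 fwd=0
After 5 (visit(P)): cur=P back=3 fwd=0
After 6 (visit(T)): cur=T back=4 fwd=0
After 7 (visit(C)): cur=C back=5 fwd=0
After 8 (visit(O)): cur=O back=6 fwd=0
After 9 (back): cur=C back=5 fwd=1
After 10 (forward): cur=O back=6 fwd=0

Answer: back: HOME,L,V,P,T,C
current: O
forward: (empty)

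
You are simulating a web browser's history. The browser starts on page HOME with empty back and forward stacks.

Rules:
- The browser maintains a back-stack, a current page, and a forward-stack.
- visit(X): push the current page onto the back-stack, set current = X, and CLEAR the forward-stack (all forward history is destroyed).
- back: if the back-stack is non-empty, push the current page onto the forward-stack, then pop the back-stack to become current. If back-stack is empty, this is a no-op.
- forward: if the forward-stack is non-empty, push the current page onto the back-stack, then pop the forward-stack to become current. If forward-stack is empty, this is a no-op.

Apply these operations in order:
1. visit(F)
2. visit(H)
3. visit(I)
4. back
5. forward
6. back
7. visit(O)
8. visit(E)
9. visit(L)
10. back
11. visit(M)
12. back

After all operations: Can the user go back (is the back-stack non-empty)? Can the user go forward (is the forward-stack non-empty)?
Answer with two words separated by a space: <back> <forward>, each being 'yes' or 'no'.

Answer: yes yes

Derivation:
After 1 (visit(F)): cur=F back=1 fwd=0
After 2 (visit(H)): cur=H back=2 fwd=0
After 3 (visit(I)): cur=I back=3 fwd=0
After 4 (back): cur=H back=2 fwd=1
After 5 (forward): cur=I back=3 fwd=0
After 6 (back): cur=H back=2 fwd=1
After 7 (visit(O)): cur=O back=3 fwd=0
After 8 (visit(E)): cur=E back=4 fwd=0
After 9 (visit(L)): cur=L back=5 fwd=0
After 10 (back): cur=E back=4 fwd=1
After 11 (visit(M)): cur=M back=5 fwd=0
After 12 (back): cur=E back=4 fwd=1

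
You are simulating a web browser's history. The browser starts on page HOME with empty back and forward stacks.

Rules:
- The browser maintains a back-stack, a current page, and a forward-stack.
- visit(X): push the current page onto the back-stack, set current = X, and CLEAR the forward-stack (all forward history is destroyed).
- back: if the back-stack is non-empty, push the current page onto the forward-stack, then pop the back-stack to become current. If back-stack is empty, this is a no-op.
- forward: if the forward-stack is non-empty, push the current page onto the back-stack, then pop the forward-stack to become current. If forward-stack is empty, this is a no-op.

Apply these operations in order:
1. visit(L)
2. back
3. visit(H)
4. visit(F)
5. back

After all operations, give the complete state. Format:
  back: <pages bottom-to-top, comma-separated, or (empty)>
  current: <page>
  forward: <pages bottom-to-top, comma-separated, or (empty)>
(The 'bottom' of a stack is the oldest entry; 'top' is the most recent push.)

After 1 (visit(L)): cur=L back=1 fwd=0
After 2 (back): cur=HOME back=0 fwd=1
After 3 (visit(H)): cur=H back=1 fwd=0
After 4 (visit(F)): cur=F back=2 fwd=0
After 5 (back): cur=H back=1 fwd=1

Answer: back: HOME
current: H
forward: F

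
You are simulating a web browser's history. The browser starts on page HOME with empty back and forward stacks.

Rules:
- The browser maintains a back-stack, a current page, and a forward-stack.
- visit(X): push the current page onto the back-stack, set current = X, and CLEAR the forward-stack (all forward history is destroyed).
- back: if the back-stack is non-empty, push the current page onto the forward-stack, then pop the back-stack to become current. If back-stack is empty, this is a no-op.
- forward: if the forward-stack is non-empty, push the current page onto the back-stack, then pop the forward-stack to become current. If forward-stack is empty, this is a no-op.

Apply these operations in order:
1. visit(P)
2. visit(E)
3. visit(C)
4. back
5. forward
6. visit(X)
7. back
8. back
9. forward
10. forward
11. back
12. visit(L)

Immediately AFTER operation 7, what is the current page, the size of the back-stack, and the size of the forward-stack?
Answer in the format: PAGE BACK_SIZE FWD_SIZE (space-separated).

After 1 (visit(P)): cur=P back=1 fwd=0
After 2 (visit(E)): cur=E back=2 fwd=0
After 3 (visit(C)): cur=C back=3 fwd=0
After 4 (back): cur=E back=2 fwd=1
After 5 (forward): cur=C back=3 fwd=0
After 6 (visit(X)): cur=X back=4 fwd=0
After 7 (back): cur=C back=3 fwd=1

C 3 1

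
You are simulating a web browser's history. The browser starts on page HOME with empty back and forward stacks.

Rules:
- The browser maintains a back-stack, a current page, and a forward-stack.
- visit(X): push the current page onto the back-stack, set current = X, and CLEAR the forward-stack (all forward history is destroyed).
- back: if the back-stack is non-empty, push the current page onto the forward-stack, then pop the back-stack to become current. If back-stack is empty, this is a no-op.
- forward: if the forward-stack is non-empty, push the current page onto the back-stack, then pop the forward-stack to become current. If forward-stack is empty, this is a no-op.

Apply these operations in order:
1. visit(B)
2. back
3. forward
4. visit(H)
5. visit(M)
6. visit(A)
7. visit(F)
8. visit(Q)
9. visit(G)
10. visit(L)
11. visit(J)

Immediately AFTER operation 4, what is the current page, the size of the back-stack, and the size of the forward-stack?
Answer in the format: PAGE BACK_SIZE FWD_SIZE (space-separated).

After 1 (visit(B)): cur=B back=1 fwd=0
After 2 (back): cur=HOME back=0 fwd=1
After 3 (forward): cur=B back=1 fwd=0
After 4 (visit(H)): cur=H back=2 fwd=0

H 2 0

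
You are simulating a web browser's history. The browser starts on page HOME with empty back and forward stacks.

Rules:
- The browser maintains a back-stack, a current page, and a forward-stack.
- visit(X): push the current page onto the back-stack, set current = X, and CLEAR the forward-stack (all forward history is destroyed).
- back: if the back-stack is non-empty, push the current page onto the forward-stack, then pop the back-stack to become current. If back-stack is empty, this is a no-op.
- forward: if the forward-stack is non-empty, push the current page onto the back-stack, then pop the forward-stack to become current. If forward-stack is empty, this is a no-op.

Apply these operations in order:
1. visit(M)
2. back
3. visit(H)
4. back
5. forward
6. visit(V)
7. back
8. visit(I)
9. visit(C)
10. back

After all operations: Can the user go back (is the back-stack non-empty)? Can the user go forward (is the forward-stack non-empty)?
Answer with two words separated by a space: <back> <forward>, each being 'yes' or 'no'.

After 1 (visit(M)): cur=M back=1 fwd=0
After 2 (back): cur=HOME back=0 fwd=1
After 3 (visit(H)): cur=H back=1 fwd=0
After 4 (back): cur=HOME back=0 fwd=1
After 5 (forward): cur=H back=1 fwd=0
After 6 (visit(V)): cur=V back=2 fwd=0
After 7 (back): cur=H back=1 fwd=1
After 8 (visit(I)): cur=I back=2 fwd=0
After 9 (visit(C)): cur=C back=3 fwd=0
After 10 (back): cur=I back=2 fwd=1

Answer: yes yes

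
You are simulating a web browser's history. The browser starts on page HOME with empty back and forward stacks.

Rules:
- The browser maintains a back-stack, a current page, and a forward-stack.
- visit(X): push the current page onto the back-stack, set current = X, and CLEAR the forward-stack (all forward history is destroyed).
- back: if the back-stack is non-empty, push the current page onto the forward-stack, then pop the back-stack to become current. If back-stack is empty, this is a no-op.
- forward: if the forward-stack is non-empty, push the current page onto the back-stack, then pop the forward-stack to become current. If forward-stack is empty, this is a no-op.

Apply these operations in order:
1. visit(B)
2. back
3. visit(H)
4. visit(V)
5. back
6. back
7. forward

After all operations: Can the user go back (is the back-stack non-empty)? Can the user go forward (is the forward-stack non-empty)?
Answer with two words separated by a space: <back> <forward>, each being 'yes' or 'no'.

Answer: yes yes

Derivation:
After 1 (visit(B)): cur=B back=1 fwd=0
After 2 (back): cur=HOME back=0 fwd=1
After 3 (visit(H)): cur=H back=1 fwd=0
After 4 (visit(V)): cur=V back=2 fwd=0
After 5 (back): cur=H back=1 fwd=1
After 6 (back): cur=HOME back=0 fwd=2
After 7 (forward): cur=H back=1 fwd=1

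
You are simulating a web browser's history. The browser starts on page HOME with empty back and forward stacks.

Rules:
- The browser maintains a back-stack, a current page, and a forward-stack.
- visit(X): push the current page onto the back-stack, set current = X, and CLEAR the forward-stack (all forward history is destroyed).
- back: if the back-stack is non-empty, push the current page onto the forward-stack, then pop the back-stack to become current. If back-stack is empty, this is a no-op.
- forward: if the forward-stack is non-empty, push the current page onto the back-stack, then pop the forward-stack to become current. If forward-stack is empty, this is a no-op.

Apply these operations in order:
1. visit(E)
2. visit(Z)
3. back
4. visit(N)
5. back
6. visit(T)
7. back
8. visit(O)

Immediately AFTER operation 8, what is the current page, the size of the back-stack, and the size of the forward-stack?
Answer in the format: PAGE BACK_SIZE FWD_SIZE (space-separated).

After 1 (visit(E)): cur=E back=1 fwd=0
After 2 (visit(Z)): cur=Z back=2 fwd=0
After 3 (back): cur=E back=1 fwd=1
After 4 (visit(N)): cur=N back=2 fwd=0
After 5 (back): cur=E back=1 fwd=1
After 6 (visit(T)): cur=T back=2 fwd=0
After 7 (back): cur=E back=1 fwd=1
After 8 (visit(O)): cur=O back=2 fwd=0

O 2 0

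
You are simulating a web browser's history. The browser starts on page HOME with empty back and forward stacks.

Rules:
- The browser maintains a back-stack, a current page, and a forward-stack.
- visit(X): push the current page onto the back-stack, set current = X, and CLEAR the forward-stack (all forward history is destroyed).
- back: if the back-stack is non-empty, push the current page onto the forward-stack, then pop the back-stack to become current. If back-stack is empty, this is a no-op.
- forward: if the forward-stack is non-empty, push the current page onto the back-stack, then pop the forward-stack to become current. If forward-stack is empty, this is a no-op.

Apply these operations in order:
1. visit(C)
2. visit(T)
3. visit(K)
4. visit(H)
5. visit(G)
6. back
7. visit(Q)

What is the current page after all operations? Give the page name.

After 1 (visit(C)): cur=C back=1 fwd=0
After 2 (visit(T)): cur=T back=2 fwd=0
After 3 (visit(K)): cur=K back=3 fwd=0
After 4 (visit(H)): cur=H back=4 fwd=0
After 5 (visit(G)): cur=G back=5 fwd=0
After 6 (back): cur=H back=4 fwd=1
After 7 (visit(Q)): cur=Q back=5 fwd=0

Answer: Q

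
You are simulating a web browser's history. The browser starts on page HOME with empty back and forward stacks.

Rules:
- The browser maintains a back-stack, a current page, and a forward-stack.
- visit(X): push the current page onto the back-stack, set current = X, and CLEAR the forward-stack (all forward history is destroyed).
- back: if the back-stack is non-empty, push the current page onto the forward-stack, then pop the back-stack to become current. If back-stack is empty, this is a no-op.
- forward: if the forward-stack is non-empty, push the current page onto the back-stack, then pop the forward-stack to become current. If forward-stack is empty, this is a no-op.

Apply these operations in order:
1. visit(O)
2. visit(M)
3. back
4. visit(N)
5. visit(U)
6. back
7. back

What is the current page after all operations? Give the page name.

Answer: O

Derivation:
After 1 (visit(O)): cur=O back=1 fwd=0
After 2 (visit(M)): cur=M back=2 fwd=0
After 3 (back): cur=O back=1 fwd=1
After 4 (visit(N)): cur=N back=2 fwd=0
After 5 (visit(U)): cur=U back=3 fwd=0
After 6 (back): cur=N back=2 fwd=1
After 7 (back): cur=O back=1 fwd=2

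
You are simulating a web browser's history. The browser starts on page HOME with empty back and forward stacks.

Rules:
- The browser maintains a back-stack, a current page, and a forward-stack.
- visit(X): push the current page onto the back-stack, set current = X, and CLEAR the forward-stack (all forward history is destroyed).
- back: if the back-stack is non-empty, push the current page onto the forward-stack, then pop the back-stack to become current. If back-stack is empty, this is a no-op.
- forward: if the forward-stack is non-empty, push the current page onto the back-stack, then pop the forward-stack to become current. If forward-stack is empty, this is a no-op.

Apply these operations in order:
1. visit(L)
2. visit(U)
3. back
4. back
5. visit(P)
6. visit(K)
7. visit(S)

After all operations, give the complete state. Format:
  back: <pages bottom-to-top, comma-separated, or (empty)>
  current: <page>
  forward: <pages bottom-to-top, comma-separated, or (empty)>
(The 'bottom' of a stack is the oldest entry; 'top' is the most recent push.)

After 1 (visit(L)): cur=L back=1 fwd=0
After 2 (visit(U)): cur=U back=2 fwd=0
After 3 (back): cur=L back=1 fwd=1
After 4 (back): cur=HOME back=0 fwd=2
After 5 (visit(P)): cur=P back=1 fwd=0
After 6 (visit(K)): cur=K back=2 fwd=0
After 7 (visit(S)): cur=S back=3 fwd=0

Answer: back: HOME,P,K
current: S
forward: (empty)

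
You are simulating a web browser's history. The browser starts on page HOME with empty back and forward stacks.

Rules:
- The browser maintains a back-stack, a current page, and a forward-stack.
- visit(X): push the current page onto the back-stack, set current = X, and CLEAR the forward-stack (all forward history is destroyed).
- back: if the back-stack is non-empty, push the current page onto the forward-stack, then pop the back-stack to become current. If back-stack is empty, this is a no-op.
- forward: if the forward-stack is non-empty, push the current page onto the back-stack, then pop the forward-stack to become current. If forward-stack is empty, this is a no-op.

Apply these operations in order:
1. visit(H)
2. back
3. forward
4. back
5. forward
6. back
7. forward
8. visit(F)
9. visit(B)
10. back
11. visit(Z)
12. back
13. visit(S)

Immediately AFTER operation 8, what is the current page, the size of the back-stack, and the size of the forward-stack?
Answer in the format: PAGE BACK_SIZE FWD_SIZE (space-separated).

After 1 (visit(H)): cur=H back=1 fwd=0
After 2 (back): cur=HOME back=0 fwd=1
After 3 (forward): cur=H back=1 fwd=0
After 4 (back): cur=HOME back=0 fwd=1
After 5 (forward): cur=H back=1 fwd=0
After 6 (back): cur=HOME back=0 fwd=1
After 7 (forward): cur=H back=1 fwd=0
After 8 (visit(F)): cur=F back=2 fwd=0

F 2 0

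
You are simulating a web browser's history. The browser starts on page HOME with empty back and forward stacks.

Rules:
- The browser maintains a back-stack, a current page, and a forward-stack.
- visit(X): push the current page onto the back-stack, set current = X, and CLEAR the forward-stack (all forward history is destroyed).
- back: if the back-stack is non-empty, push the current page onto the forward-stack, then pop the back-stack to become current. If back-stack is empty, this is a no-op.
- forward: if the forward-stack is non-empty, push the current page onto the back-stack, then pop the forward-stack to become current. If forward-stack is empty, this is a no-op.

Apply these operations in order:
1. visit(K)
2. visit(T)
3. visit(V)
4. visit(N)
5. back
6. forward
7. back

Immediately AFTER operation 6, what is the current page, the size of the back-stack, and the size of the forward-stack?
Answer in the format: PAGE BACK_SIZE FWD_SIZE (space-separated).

After 1 (visit(K)): cur=K back=1 fwd=0
After 2 (visit(T)): cur=T back=2 fwd=0
After 3 (visit(V)): cur=V back=3 fwd=0
After 4 (visit(N)): cur=N back=4 fwd=0
After 5 (back): cur=V back=3 fwd=1
After 6 (forward): cur=N back=4 fwd=0

N 4 0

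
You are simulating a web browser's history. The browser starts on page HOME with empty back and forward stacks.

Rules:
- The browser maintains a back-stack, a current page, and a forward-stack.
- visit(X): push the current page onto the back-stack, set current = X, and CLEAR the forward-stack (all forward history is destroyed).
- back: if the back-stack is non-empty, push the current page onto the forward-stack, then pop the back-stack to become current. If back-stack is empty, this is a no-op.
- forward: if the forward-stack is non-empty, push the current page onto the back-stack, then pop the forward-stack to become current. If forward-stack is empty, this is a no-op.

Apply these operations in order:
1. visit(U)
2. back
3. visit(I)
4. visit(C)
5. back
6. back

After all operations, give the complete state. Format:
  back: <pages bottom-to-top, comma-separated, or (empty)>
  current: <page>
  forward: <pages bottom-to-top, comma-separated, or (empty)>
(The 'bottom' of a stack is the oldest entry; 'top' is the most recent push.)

Answer: back: (empty)
current: HOME
forward: C,I

Derivation:
After 1 (visit(U)): cur=U back=1 fwd=0
After 2 (back): cur=HOME back=0 fwd=1
After 3 (visit(I)): cur=I back=1 fwd=0
After 4 (visit(C)): cur=C back=2 fwd=0
After 5 (back): cur=I back=1 fwd=1
After 6 (back): cur=HOME back=0 fwd=2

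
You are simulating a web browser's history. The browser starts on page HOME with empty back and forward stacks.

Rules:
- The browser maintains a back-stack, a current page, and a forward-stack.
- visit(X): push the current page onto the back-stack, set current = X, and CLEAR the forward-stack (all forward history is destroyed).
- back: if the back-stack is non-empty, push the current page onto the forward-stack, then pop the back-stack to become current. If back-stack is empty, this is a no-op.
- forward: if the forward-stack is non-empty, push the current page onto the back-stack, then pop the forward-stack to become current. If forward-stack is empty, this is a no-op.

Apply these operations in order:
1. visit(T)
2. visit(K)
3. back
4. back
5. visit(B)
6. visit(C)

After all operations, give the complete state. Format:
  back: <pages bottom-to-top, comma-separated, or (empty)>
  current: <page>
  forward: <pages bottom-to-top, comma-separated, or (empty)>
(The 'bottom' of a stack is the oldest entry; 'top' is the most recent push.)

Answer: back: HOME,B
current: C
forward: (empty)

Derivation:
After 1 (visit(T)): cur=T back=1 fwd=0
After 2 (visit(K)): cur=K back=2 fwd=0
After 3 (back): cur=T back=1 fwd=1
After 4 (back): cur=HOME back=0 fwd=2
After 5 (visit(B)): cur=B back=1 fwd=0
After 6 (visit(C)): cur=C back=2 fwd=0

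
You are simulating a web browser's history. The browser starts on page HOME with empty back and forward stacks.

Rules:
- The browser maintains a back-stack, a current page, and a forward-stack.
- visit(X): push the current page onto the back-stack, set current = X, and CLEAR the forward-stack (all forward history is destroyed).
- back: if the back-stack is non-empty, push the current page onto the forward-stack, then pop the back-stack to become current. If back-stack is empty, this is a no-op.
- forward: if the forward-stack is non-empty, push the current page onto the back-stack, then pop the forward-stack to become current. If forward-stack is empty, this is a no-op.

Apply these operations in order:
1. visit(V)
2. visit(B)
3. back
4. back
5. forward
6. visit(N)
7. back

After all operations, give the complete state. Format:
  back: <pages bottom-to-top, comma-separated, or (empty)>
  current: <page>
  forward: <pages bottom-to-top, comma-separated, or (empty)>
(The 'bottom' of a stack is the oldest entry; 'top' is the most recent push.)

Answer: back: HOME
current: V
forward: N

Derivation:
After 1 (visit(V)): cur=V back=1 fwd=0
After 2 (visit(B)): cur=B back=2 fwd=0
After 3 (back): cur=V back=1 fwd=1
After 4 (back): cur=HOME back=0 fwd=2
After 5 (forward): cur=V back=1 fwd=1
After 6 (visit(N)): cur=N back=2 fwd=0
After 7 (back): cur=V back=1 fwd=1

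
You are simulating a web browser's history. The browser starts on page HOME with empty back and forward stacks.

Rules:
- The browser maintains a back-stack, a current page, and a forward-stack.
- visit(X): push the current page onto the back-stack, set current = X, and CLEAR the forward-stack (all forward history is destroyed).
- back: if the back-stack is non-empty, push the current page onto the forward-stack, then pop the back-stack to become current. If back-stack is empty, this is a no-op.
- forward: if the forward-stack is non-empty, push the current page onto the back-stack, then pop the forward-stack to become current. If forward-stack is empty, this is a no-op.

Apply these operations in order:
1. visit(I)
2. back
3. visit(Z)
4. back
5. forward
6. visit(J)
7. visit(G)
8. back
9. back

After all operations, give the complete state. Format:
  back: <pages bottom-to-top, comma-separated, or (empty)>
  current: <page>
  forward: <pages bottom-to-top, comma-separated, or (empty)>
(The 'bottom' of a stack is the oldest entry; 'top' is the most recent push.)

After 1 (visit(I)): cur=I back=1 fwd=0
After 2 (back): cur=HOME back=0 fwd=1
After 3 (visit(Z)): cur=Z back=1 fwd=0
After 4 (back): cur=HOME back=0 fwd=1
After 5 (forward): cur=Z back=1 fwd=0
After 6 (visit(J)): cur=J back=2 fwd=0
After 7 (visit(G)): cur=G back=3 fwd=0
After 8 (back): cur=J back=2 fwd=1
After 9 (back): cur=Z back=1 fwd=2

Answer: back: HOME
current: Z
forward: G,J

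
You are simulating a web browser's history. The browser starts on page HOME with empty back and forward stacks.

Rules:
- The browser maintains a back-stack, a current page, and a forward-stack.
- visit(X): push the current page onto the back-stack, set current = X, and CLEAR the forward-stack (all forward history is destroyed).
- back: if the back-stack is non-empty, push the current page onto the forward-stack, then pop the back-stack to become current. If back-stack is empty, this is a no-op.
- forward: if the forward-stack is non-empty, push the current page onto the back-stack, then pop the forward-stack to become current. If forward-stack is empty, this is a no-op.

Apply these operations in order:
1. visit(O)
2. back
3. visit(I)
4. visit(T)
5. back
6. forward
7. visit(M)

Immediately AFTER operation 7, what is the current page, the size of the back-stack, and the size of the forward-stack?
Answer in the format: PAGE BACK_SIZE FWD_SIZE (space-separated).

After 1 (visit(O)): cur=O back=1 fwd=0
After 2 (back): cur=HOME back=0 fwd=1
After 3 (visit(I)): cur=I back=1 fwd=0
After 4 (visit(T)): cur=T back=2 fwd=0
After 5 (back): cur=I back=1 fwd=1
After 6 (forward): cur=T back=2 fwd=0
After 7 (visit(M)): cur=M back=3 fwd=0

M 3 0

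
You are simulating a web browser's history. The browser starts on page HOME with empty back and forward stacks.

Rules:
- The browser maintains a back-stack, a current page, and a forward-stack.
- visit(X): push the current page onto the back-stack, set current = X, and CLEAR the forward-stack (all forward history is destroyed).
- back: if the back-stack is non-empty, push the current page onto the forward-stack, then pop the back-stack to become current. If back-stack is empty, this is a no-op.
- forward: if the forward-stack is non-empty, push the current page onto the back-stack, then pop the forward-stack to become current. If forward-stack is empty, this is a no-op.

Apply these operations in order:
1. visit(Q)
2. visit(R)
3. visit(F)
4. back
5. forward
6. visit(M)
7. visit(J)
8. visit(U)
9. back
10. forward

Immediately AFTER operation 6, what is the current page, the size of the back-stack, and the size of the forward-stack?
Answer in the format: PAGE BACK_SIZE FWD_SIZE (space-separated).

After 1 (visit(Q)): cur=Q back=1 fwd=0
After 2 (visit(R)): cur=R back=2 fwd=0
After 3 (visit(F)): cur=F back=3 fwd=0
After 4 (back): cur=R back=2 fwd=1
After 5 (forward): cur=F back=3 fwd=0
After 6 (visit(M)): cur=M back=4 fwd=0

M 4 0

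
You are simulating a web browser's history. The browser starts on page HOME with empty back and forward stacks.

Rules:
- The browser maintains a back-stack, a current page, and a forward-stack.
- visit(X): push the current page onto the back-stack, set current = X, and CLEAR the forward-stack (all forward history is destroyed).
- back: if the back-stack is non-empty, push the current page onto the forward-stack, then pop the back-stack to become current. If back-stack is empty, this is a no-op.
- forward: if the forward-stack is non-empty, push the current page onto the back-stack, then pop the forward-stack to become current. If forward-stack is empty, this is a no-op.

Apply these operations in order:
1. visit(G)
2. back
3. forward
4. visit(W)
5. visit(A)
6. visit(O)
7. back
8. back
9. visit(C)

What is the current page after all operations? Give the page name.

After 1 (visit(G)): cur=G back=1 fwd=0
After 2 (back): cur=HOME back=0 fwd=1
After 3 (forward): cur=G back=1 fwd=0
After 4 (visit(W)): cur=W back=2 fwd=0
After 5 (visit(A)): cur=A back=3 fwd=0
After 6 (visit(O)): cur=O back=4 fwd=0
After 7 (back): cur=A back=3 fwd=1
After 8 (back): cur=W back=2 fwd=2
After 9 (visit(C)): cur=C back=3 fwd=0

Answer: C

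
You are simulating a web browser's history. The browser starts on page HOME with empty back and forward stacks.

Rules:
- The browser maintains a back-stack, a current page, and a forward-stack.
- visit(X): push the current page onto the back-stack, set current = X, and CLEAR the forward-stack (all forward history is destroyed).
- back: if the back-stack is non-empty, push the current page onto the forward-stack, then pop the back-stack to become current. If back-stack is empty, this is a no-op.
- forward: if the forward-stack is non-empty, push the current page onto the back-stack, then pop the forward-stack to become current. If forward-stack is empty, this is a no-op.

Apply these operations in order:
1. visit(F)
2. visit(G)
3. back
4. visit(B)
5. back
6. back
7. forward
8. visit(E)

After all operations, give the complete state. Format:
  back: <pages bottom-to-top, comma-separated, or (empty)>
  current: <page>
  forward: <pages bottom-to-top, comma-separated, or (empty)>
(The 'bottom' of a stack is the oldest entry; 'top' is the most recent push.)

Answer: back: HOME,F
current: E
forward: (empty)

Derivation:
After 1 (visit(F)): cur=F back=1 fwd=0
After 2 (visit(G)): cur=G back=2 fwd=0
After 3 (back): cur=F back=1 fwd=1
After 4 (visit(B)): cur=B back=2 fwd=0
After 5 (back): cur=F back=1 fwd=1
After 6 (back): cur=HOME back=0 fwd=2
After 7 (forward): cur=F back=1 fwd=1
After 8 (visit(E)): cur=E back=2 fwd=0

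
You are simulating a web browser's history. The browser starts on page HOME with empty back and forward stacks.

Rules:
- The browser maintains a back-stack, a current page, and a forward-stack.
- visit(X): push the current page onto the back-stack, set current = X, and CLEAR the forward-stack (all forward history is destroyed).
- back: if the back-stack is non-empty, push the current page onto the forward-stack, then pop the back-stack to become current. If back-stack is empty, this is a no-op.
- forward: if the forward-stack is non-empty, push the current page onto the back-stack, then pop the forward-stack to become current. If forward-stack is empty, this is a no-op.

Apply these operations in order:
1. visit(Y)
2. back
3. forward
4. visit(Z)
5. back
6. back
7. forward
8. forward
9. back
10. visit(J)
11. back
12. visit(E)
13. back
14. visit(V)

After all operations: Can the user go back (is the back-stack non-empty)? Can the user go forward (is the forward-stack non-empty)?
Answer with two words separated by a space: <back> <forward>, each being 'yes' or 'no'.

Answer: yes no

Derivation:
After 1 (visit(Y)): cur=Y back=1 fwd=0
After 2 (back): cur=HOME back=0 fwd=1
After 3 (forward): cur=Y back=1 fwd=0
After 4 (visit(Z)): cur=Z back=2 fwd=0
After 5 (back): cur=Y back=1 fwd=1
After 6 (back): cur=HOME back=0 fwd=2
After 7 (forward): cur=Y back=1 fwd=1
After 8 (forward): cur=Z back=2 fwd=0
After 9 (back): cur=Y back=1 fwd=1
After 10 (visit(J)): cur=J back=2 fwd=0
After 11 (back): cur=Y back=1 fwd=1
After 12 (visit(E)): cur=E back=2 fwd=0
After 13 (back): cur=Y back=1 fwd=1
After 14 (visit(V)): cur=V back=2 fwd=0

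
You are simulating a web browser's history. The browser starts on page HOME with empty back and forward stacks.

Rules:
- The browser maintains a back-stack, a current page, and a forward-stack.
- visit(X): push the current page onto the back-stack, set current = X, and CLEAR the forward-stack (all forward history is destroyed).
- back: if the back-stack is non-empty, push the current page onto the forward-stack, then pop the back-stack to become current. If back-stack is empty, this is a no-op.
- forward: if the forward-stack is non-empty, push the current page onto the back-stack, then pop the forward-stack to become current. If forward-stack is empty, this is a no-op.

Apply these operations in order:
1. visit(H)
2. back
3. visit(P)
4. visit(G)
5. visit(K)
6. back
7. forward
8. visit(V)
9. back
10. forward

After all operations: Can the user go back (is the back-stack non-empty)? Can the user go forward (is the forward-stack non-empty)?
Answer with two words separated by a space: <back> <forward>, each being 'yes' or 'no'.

Answer: yes no

Derivation:
After 1 (visit(H)): cur=H back=1 fwd=0
After 2 (back): cur=HOME back=0 fwd=1
After 3 (visit(P)): cur=P back=1 fwd=0
After 4 (visit(G)): cur=G back=2 fwd=0
After 5 (visit(K)): cur=K back=3 fwd=0
After 6 (back): cur=G back=2 fwd=1
After 7 (forward): cur=K back=3 fwd=0
After 8 (visit(V)): cur=V back=4 fwd=0
After 9 (back): cur=K back=3 fwd=1
After 10 (forward): cur=V back=4 fwd=0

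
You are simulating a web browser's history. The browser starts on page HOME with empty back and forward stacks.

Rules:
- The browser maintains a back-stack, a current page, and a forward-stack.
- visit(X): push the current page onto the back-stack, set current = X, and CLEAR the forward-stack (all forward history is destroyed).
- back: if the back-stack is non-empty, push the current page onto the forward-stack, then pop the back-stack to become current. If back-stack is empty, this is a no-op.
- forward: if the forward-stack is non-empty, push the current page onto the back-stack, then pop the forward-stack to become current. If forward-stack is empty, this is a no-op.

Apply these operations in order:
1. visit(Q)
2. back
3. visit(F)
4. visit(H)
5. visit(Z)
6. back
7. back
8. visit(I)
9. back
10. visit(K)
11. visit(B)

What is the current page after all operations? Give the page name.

After 1 (visit(Q)): cur=Q back=1 fwd=0
After 2 (back): cur=HOME back=0 fwd=1
After 3 (visit(F)): cur=F back=1 fwd=0
After 4 (visit(H)): cur=H back=2 fwd=0
After 5 (visit(Z)): cur=Z back=3 fwd=0
After 6 (back): cur=H back=2 fwd=1
After 7 (back): cur=F back=1 fwd=2
After 8 (visit(I)): cur=I back=2 fwd=0
After 9 (back): cur=F back=1 fwd=1
After 10 (visit(K)): cur=K back=2 fwd=0
After 11 (visit(B)): cur=B back=3 fwd=0

Answer: B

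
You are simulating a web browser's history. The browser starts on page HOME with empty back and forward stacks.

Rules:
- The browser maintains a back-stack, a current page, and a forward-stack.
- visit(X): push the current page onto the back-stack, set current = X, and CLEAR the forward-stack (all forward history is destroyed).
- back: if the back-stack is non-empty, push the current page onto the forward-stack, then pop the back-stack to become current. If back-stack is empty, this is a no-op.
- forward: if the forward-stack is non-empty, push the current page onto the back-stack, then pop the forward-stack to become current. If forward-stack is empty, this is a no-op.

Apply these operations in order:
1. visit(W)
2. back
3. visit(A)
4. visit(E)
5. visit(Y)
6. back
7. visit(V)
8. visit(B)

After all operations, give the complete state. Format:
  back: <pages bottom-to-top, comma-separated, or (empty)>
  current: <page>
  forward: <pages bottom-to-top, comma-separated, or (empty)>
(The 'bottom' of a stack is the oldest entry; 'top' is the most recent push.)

Answer: back: HOME,A,E,V
current: B
forward: (empty)

Derivation:
After 1 (visit(W)): cur=W back=1 fwd=0
After 2 (back): cur=HOME back=0 fwd=1
After 3 (visit(A)): cur=A back=1 fwd=0
After 4 (visit(E)): cur=E back=2 fwd=0
After 5 (visit(Y)): cur=Y back=3 fwd=0
After 6 (back): cur=E back=2 fwd=1
After 7 (visit(V)): cur=V back=3 fwd=0
After 8 (visit(B)): cur=B back=4 fwd=0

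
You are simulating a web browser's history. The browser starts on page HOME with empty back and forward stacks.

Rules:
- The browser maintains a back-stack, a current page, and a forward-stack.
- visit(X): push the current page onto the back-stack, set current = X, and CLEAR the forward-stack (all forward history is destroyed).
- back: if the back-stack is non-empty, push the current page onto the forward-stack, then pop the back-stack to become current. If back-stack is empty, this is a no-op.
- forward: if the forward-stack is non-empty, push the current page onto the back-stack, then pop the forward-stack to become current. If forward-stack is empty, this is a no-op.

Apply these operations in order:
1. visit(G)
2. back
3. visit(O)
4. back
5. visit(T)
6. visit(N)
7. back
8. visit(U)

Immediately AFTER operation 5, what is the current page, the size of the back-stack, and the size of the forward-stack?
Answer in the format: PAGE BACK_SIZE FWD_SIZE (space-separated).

After 1 (visit(G)): cur=G back=1 fwd=0
After 2 (back): cur=HOME back=0 fwd=1
After 3 (visit(O)): cur=O back=1 fwd=0
After 4 (back): cur=HOME back=0 fwd=1
After 5 (visit(T)): cur=T back=1 fwd=0

T 1 0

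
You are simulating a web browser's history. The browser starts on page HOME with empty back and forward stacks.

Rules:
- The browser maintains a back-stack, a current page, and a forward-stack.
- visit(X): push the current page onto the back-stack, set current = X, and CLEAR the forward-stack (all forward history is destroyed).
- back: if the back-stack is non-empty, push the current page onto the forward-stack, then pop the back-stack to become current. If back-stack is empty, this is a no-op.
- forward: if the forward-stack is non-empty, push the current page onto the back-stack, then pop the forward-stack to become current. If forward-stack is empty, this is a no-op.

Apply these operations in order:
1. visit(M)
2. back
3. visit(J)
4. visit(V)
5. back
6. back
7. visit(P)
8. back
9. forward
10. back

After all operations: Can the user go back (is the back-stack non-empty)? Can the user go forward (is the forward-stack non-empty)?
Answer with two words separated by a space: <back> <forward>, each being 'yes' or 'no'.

After 1 (visit(M)): cur=M back=1 fwd=0
After 2 (back): cur=HOME back=0 fwd=1
After 3 (visit(J)): cur=J back=1 fwd=0
After 4 (visit(V)): cur=V back=2 fwd=0
After 5 (back): cur=J back=1 fwd=1
After 6 (back): cur=HOME back=0 fwd=2
After 7 (visit(P)): cur=P back=1 fwd=0
After 8 (back): cur=HOME back=0 fwd=1
After 9 (forward): cur=P back=1 fwd=0
After 10 (back): cur=HOME back=0 fwd=1

Answer: no yes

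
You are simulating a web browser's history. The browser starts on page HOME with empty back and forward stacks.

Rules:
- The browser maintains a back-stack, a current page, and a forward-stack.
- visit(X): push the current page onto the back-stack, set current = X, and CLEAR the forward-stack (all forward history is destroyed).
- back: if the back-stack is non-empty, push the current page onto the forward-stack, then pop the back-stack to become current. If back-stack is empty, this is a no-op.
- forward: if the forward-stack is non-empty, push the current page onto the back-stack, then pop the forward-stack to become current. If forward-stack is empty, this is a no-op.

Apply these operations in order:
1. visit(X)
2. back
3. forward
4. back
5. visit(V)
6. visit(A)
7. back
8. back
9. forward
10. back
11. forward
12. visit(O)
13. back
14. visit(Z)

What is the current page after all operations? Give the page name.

Answer: Z

Derivation:
After 1 (visit(X)): cur=X back=1 fwd=0
After 2 (back): cur=HOME back=0 fwd=1
After 3 (forward): cur=X back=1 fwd=0
After 4 (back): cur=HOME back=0 fwd=1
After 5 (visit(V)): cur=V back=1 fwd=0
After 6 (visit(A)): cur=A back=2 fwd=0
After 7 (back): cur=V back=1 fwd=1
After 8 (back): cur=HOME back=0 fwd=2
After 9 (forward): cur=V back=1 fwd=1
After 10 (back): cur=HOME back=0 fwd=2
After 11 (forward): cur=V back=1 fwd=1
After 12 (visit(O)): cur=O back=2 fwd=0
After 13 (back): cur=V back=1 fwd=1
After 14 (visit(Z)): cur=Z back=2 fwd=0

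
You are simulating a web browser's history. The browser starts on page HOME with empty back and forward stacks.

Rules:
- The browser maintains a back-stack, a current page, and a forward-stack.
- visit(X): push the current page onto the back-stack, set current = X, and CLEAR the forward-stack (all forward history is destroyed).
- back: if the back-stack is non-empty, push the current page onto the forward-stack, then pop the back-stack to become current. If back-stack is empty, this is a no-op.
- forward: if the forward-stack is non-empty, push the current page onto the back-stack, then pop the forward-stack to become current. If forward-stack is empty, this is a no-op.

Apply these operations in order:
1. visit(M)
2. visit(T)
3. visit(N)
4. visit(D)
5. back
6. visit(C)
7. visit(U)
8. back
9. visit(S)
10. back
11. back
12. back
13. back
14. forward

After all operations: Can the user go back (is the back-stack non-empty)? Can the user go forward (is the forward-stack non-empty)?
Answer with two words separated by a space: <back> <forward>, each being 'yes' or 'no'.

After 1 (visit(M)): cur=M back=1 fwd=0
After 2 (visit(T)): cur=T back=2 fwd=0
After 3 (visit(N)): cur=N back=3 fwd=0
After 4 (visit(D)): cur=D back=4 fwd=0
After 5 (back): cur=N back=3 fwd=1
After 6 (visit(C)): cur=C back=4 fwd=0
After 7 (visit(U)): cur=U back=5 fwd=0
After 8 (back): cur=C back=4 fwd=1
After 9 (visit(S)): cur=S back=5 fwd=0
After 10 (back): cur=C back=4 fwd=1
After 11 (back): cur=N back=3 fwd=2
After 12 (back): cur=T back=2 fwd=3
After 13 (back): cur=M back=1 fwd=4
After 14 (forward): cur=T back=2 fwd=3

Answer: yes yes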